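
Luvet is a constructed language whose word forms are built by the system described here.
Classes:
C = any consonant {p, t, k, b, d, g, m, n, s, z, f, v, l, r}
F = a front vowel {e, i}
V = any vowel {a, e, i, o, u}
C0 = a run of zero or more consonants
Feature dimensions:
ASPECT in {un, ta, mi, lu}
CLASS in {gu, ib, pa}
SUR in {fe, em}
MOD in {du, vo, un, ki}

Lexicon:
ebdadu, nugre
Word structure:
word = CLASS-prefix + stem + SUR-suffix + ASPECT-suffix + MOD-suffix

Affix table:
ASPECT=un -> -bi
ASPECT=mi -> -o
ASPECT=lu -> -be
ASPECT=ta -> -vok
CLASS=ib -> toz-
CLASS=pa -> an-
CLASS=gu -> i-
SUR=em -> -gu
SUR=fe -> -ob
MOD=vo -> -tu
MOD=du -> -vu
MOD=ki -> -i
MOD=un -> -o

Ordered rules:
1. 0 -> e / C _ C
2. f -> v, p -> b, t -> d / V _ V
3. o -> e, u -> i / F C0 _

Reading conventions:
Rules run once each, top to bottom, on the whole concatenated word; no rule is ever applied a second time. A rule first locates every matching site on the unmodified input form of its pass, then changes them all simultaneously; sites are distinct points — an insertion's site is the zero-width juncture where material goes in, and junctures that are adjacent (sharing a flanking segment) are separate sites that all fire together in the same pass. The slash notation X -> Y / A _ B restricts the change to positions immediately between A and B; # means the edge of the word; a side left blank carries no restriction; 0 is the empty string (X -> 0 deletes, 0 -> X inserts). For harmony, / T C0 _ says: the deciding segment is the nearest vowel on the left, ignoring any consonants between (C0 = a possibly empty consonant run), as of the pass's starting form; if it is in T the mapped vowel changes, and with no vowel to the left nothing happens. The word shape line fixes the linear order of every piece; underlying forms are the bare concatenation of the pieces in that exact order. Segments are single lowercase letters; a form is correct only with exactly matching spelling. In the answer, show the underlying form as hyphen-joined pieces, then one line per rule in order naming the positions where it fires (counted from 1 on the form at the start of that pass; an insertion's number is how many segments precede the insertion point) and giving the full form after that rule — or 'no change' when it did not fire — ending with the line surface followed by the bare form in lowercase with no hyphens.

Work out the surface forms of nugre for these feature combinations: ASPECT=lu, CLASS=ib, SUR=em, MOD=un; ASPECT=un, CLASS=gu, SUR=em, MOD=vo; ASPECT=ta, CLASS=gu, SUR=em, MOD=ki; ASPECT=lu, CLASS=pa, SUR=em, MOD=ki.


cell ASPECT=lu, CLASS=ib, SUR=em, MOD=un:
underlying: toz-nugre-gu-be-o
1. 0 -> e / C _ C: inserts after position(s) 3, 6: tozenugeregubeo
2. f -> v, p -> b, t -> d / V _ V: no change
3. o -> e, u -> i / F C0 _: fires at position(s) 6, 12, 15: tozenigeregibee
surface: tozenigeregibee

cell ASPECT=un, CLASS=gu, SUR=em, MOD=vo:
underlying: i-nugre-gu-bi-tu
1. 0 -> e / C _ C: inserts after position(s) 4: inugeregubitu
2. f -> v, p -> b, t -> d / V _ V: fires at position(s) 12: inugeregubidu
3. o -> e, u -> i / F C0 _: fires at position(s) 3, 9, 13: inigeregibidi
surface: inigeregibidi

cell ASPECT=ta, CLASS=gu, SUR=em, MOD=ki:
underlying: i-nugre-gu-vok-i
1. 0 -> e / C _ C: inserts after position(s) 4: inugereguvoki
2. f -> v, p -> b, t -> d / V _ V: no change
3. o -> e, u -> i / F C0 _: fires at position(s) 3, 9: inigeregivoki
surface: inigeregivoki

cell ASPECT=lu, CLASS=pa, SUR=em, MOD=ki:
underlying: an-nugre-gu-be-i
1. 0 -> e / C _ C: inserts after position(s) 2, 5: anenugeregubei
2. f -> v, p -> b, t -> d / V _ V: no change
3. o -> e, u -> i / F C0 _: fires at position(s) 5, 11: anenigeregibei
surface: anenigeregibei


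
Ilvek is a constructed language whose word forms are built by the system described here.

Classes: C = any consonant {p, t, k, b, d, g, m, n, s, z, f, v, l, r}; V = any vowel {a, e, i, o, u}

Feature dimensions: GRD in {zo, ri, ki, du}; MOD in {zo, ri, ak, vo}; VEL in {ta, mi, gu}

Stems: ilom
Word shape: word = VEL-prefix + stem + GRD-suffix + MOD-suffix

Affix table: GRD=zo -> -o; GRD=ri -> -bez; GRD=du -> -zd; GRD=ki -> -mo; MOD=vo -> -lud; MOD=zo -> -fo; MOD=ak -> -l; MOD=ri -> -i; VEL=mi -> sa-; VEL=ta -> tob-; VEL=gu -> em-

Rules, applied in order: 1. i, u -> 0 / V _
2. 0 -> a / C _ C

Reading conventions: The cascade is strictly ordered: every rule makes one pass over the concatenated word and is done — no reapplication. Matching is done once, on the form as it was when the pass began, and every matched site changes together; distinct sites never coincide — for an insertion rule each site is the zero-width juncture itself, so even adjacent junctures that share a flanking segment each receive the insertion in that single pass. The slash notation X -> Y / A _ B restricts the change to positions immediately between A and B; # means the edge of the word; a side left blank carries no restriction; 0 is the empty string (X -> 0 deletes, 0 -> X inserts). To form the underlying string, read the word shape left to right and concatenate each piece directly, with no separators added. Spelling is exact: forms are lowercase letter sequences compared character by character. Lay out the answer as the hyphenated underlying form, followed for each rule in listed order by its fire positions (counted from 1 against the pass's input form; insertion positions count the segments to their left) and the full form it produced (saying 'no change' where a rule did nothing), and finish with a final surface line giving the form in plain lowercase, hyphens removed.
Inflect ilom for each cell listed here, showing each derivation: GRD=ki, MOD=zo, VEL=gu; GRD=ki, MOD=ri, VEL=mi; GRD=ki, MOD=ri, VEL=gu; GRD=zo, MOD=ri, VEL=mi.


cell GRD=ki, MOD=zo, VEL=gu:
underlying: em-ilom-mo-fo
1. i, u -> 0 / V _: no change
2. 0 -> a / C _ C: inserts after position(s) 6: emilomamofo
surface: emilomamofo

cell GRD=ki, MOD=ri, VEL=mi:
underlying: sa-ilom-mo-i
1. i, u -> 0 / V _: fires at position(s) 3, 9: salommo
2. 0 -> a / C _ C: inserts after position(s) 5: salomamo
surface: salomamo

cell GRD=ki, MOD=ri, VEL=gu:
underlying: em-ilom-mo-i
1. i, u -> 0 / V _: fires at position(s) 9: emilommo
2. 0 -> a / C _ C: inserts after position(s) 6: emilomamo
surface: emilomamo

cell GRD=zo, MOD=ri, VEL=mi:
underlying: sa-ilom-o-i
1. i, u -> 0 / V _: fires at position(s) 3, 8: salomo
2. 0 -> a / C _ C: no change
surface: salomo


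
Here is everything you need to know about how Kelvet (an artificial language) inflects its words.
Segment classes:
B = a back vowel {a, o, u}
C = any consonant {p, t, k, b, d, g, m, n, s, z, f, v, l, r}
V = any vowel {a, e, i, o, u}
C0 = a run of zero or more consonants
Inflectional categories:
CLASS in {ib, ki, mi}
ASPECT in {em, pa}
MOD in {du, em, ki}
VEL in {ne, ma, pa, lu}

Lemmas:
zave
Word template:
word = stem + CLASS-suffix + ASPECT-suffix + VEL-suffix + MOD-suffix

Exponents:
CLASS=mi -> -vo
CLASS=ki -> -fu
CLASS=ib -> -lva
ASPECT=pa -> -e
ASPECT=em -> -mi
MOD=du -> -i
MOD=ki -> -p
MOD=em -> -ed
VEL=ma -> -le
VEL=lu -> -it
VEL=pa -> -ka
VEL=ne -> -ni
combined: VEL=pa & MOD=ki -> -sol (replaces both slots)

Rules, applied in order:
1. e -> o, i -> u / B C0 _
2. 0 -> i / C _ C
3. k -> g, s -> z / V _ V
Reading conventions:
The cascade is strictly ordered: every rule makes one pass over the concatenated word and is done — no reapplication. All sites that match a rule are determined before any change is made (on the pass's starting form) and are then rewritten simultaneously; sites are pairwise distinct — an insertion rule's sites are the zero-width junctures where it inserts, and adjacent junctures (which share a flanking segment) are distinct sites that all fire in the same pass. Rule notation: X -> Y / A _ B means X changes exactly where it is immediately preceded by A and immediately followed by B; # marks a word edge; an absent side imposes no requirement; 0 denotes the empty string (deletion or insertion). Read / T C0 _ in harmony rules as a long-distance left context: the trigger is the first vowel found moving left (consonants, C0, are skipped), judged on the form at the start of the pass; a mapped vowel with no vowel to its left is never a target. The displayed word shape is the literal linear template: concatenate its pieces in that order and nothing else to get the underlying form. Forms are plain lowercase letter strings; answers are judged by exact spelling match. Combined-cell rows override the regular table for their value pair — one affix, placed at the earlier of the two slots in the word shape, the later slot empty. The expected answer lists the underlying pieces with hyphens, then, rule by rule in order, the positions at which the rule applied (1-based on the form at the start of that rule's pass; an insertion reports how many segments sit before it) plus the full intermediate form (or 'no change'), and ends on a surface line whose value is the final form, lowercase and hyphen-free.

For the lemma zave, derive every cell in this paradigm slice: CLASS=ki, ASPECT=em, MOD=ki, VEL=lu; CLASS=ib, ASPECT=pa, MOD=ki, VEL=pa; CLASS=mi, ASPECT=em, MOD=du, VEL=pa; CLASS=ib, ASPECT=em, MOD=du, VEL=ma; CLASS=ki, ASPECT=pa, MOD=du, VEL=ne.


cell CLASS=ki, ASPECT=em, MOD=ki, VEL=lu:
underlying: zave-fu-mi-it-p
1. e -> o, i -> u / B C0 _: fires at position(s) 4, 8: zavofumuitp
2. 0 -> i / C _ C: inserts after position(s) 10: zavofumuitip
3. k -> g, s -> z / V _ V: no change
surface: zavofumuitip

cell CLASS=ib, ASPECT=pa, MOD=ki, VEL=pa:
underlying: zave-lva-e-sol
1. e -> o, i -> u / B C0 _: fires at position(s) 4, 8: zavolvaosol
2. 0 -> i / C _ C: inserts after position(s) 5: zavolivaosol
3. k -> g, s -> z / V _ V: fires at position(s) 10: zavolivaozol
surface: zavolivaozol

cell CLASS=mi, ASPECT=em, MOD=du, VEL=pa:
underlying: zave-vo-mi-ka-i
1. e -> o, i -> u / B C0 _: fires at position(s) 4, 8, 11: zavovomukau
2. 0 -> i / C _ C: no change
3. k -> g, s -> z / V _ V: fires at position(s) 9: zavovomugau
surface: zavovomugau

cell CLASS=ib, ASPECT=em, MOD=du, VEL=ma:
underlying: zave-lva-mi-le-i
1. e -> o, i -> u / B C0 _: fires at position(s) 4, 9: zavolvamulei
2. 0 -> i / C _ C: inserts after position(s) 5: zavolivamulei
3. k -> g, s -> z / V _ V: no change
surface: zavolivamulei

cell CLASS=ki, ASPECT=pa, MOD=du, VEL=ne:
underlying: zave-fu-e-ni-i
1. e -> o, i -> u / B C0 _: fires at position(s) 4, 7: zavofuonii
2. 0 -> i / C _ C: no change
3. k -> g, s -> z / V _ V: no change
surface: zavofuonii


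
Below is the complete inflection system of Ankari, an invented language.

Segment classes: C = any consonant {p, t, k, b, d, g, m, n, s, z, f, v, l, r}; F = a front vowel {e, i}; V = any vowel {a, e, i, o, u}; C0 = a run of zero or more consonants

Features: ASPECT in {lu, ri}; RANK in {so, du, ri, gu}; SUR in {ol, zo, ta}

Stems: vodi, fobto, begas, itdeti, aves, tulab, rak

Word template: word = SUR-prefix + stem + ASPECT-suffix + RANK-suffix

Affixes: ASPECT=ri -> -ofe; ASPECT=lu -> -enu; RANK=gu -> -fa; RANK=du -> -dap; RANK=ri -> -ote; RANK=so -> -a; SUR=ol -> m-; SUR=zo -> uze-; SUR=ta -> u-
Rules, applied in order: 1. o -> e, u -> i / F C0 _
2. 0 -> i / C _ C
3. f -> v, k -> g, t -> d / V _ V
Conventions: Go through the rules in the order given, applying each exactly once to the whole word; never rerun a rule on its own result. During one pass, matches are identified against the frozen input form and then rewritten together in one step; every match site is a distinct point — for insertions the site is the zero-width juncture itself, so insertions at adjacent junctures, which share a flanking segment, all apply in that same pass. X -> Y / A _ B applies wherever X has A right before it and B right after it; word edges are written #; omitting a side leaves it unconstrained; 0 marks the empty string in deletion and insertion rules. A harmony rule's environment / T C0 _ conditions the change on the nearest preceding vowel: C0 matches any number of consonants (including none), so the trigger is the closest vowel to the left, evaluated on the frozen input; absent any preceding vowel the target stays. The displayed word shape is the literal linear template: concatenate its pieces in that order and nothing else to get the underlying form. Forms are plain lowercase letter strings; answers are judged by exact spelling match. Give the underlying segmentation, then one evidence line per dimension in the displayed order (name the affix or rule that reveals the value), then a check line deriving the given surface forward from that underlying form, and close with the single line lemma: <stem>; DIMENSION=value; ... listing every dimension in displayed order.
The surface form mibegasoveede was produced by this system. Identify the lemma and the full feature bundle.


underlying: m-begas-ofe-ote
ASPECT=ri - signalled by the affix -ofe
RANK=ri - signalled by the affix -ote
SUR=ol - signalled by the affix m-
check: mbegasofeote -> mbegasofeete -> mibegasofeete -> mibegasoveede
lemma: begas; ASPECT=ri; RANK=ri; SUR=ol


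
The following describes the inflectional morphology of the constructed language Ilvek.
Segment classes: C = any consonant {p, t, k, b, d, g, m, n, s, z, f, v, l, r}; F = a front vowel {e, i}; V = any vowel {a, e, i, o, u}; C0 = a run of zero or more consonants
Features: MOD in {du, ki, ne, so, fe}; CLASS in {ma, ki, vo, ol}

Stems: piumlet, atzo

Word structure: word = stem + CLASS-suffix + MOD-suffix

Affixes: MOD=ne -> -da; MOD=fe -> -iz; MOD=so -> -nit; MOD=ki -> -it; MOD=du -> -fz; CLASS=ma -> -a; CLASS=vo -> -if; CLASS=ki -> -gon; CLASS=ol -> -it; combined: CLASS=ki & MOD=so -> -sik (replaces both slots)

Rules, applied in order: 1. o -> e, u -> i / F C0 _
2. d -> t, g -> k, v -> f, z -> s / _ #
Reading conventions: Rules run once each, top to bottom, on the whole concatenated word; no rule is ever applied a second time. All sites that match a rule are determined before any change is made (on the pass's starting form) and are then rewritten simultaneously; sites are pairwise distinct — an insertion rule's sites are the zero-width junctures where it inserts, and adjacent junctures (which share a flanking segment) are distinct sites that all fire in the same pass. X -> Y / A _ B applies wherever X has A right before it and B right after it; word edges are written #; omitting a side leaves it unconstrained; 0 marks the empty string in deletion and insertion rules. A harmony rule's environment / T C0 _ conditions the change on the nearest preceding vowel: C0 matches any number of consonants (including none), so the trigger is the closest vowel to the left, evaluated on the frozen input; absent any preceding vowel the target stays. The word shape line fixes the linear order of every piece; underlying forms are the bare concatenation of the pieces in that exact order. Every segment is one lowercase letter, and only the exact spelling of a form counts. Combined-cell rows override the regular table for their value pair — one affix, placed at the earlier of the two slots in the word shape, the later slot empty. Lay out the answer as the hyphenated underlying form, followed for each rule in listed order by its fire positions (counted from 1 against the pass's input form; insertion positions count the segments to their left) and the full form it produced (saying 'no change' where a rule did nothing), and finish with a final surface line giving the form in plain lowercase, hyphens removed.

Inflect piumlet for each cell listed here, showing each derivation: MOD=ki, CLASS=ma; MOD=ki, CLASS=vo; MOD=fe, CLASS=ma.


cell MOD=ki, CLASS=ma:
underlying: piumlet-a-it
1. o -> e, u -> i / F C0 _: fires at position(s) 3: piimletait
2. d -> t, g -> k, v -> f, z -> s / _ #: no change
surface: piimletait

cell MOD=ki, CLASS=vo:
underlying: piumlet-if-it
1. o -> e, u -> i / F C0 _: fires at position(s) 3: piimletifit
2. d -> t, g -> k, v -> f, z -> s / _ #: no change
surface: piimletifit

cell MOD=fe, CLASS=ma:
underlying: piumlet-a-iz
1. o -> e, u -> i / F C0 _: fires at position(s) 3: piimletaiz
2. d -> t, g -> k, v -> f, z -> s / _ #: fires at position(s) 10: piimletais
surface: piimletais


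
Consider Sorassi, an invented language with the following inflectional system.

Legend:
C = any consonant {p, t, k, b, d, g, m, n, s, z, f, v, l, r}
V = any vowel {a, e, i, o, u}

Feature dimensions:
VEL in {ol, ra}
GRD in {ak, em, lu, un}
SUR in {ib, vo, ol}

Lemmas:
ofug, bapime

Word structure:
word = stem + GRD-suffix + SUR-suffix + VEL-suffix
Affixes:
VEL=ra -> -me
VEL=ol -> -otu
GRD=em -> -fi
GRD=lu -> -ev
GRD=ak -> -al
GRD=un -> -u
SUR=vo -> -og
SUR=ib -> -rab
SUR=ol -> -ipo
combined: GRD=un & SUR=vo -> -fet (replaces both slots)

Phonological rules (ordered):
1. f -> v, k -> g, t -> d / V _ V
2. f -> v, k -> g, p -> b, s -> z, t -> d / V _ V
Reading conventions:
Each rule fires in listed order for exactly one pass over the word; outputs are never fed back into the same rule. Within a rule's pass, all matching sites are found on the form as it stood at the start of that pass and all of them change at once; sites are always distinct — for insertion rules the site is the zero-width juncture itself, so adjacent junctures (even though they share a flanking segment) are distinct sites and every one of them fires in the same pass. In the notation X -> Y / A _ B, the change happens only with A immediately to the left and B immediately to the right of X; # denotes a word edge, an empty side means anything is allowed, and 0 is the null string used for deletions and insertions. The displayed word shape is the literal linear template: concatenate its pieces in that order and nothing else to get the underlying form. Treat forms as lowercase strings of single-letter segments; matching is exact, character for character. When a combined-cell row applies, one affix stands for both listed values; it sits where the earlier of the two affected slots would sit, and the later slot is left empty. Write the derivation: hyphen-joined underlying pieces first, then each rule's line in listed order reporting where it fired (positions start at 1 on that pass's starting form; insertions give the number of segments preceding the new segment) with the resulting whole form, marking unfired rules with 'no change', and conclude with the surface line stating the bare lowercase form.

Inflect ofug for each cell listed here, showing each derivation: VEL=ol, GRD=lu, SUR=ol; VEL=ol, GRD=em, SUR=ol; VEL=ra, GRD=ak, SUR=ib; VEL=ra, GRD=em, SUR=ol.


cell VEL=ol, GRD=lu, SUR=ol:
underlying: ofug-ev-ipo-otu
1. f -> v, k -> g, t -> d / V _ V: fires at position(s) 2, 11: ovugevipoodu
2. f -> v, k -> g, p -> b, s -> z, t -> d / V _ V: fires at position(s) 8: ovugeviboodu
surface: ovugeviboodu

cell VEL=ol, GRD=em, SUR=ol:
underlying: ofug-fi-ipo-otu
1. f -> v, k -> g, t -> d / V _ V: fires at position(s) 2, 11: ovugfiipoodu
2. f -> v, k -> g, p -> b, s -> z, t -> d / V _ V: fires at position(s) 8: ovugfiiboodu
surface: ovugfiiboodu

cell VEL=ra, GRD=ak, SUR=ib:
underlying: ofug-al-rab-me
1. f -> v, k -> g, t -> d / V _ V: fires at position(s) 2: ovugalrabme
2. f -> v, k -> g, p -> b, s -> z, t -> d / V _ V: no change
surface: ovugalrabme

cell VEL=ra, GRD=em, SUR=ol:
underlying: ofug-fi-ipo-me
1. f -> v, k -> g, t -> d / V _ V: fires at position(s) 2: ovugfiipome
2. f -> v, k -> g, p -> b, s -> z, t -> d / V _ V: fires at position(s) 8: ovugfiibome
surface: ovugfiibome


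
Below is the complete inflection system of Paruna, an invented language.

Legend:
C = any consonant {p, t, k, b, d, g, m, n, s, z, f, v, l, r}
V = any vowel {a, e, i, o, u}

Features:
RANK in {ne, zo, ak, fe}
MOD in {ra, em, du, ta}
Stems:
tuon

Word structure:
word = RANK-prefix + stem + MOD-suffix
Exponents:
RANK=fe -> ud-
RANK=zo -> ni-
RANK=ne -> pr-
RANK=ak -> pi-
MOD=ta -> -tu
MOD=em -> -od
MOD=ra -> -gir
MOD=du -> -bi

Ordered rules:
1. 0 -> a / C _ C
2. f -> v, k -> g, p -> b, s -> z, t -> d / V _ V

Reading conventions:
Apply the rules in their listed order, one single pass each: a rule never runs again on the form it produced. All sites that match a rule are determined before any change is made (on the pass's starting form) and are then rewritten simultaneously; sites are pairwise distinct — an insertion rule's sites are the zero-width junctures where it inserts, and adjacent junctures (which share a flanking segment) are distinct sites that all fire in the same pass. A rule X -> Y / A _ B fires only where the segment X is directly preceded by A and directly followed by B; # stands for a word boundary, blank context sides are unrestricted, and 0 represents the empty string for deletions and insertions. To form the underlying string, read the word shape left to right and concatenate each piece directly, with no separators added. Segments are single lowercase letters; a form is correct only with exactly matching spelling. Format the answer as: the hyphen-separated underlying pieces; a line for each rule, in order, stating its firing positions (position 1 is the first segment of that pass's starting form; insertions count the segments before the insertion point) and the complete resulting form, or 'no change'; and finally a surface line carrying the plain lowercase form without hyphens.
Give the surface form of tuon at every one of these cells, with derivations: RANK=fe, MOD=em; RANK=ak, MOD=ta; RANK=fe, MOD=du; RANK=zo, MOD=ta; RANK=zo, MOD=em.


cell RANK=fe, MOD=em:
underlying: ud-tuon-od
1. 0 -> a / C _ C: inserts after position(s) 2: udatuonod
2. f -> v, k -> g, p -> b, s -> z, t -> d / V _ V: fires at position(s) 4: udaduonod
surface: udaduonod

cell RANK=ak, MOD=ta:
underlying: pi-tuon-tu
1. 0 -> a / C _ C: inserts after position(s) 6: pituonatu
2. f -> v, k -> g, p -> b, s -> z, t -> d / V _ V: fires at position(s) 3, 8: piduonadu
surface: piduonadu

cell RANK=fe, MOD=du:
underlying: ud-tuon-bi
1. 0 -> a / C _ C: inserts after position(s) 2, 6: udatuonabi
2. f -> v, k -> g, p -> b, s -> z, t -> d / V _ V: fires at position(s) 4: udaduonabi
surface: udaduonabi

cell RANK=zo, MOD=ta:
underlying: ni-tuon-tu
1. 0 -> a / C _ C: inserts after position(s) 6: nituonatu
2. f -> v, k -> g, p -> b, s -> z, t -> d / V _ V: fires at position(s) 3, 8: niduonadu
surface: niduonadu

cell RANK=zo, MOD=em:
underlying: ni-tuon-od
1. 0 -> a / C _ C: no change
2. f -> v, k -> g, p -> b, s -> z, t -> d / V _ V: fires at position(s) 3: niduonod
surface: niduonod


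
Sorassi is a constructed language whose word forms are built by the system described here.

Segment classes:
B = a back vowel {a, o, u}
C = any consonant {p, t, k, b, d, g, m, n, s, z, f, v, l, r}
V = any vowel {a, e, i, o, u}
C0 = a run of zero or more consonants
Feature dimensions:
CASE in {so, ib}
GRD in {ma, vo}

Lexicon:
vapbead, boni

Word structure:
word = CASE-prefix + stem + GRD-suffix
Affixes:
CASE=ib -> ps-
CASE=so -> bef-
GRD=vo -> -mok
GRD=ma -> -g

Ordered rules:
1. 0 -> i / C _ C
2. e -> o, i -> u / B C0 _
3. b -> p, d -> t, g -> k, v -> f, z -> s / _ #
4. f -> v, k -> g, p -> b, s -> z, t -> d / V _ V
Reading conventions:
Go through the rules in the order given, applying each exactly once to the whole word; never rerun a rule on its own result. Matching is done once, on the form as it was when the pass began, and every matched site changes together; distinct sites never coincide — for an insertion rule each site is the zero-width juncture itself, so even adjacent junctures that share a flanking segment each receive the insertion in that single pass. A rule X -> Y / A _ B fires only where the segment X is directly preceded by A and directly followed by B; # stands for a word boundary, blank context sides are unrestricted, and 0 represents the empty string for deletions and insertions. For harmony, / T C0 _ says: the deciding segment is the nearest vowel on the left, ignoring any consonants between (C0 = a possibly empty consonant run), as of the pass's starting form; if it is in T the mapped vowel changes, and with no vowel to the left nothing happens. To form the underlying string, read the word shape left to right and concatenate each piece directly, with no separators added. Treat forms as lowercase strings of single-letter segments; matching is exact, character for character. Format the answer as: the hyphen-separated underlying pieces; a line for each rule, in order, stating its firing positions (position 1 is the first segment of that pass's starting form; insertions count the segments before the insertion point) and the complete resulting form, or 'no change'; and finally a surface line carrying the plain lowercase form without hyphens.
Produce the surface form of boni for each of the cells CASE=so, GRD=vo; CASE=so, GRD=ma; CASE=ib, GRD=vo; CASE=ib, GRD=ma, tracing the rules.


cell CASE=so, GRD=vo:
underlying: bef-boni-mok
1. 0 -> i / C _ C: inserts after position(s) 3: befibonimok
2. e -> o, i -> u / B C0 _: fires at position(s) 8: befibonumok
3. b -> p, d -> t, g -> k, v -> f, z -> s / _ #: no change
4. f -> v, k -> g, p -> b, s -> z, t -> d / V _ V: fires at position(s) 3: bevibonumok
surface: bevibonumok

cell CASE=so, GRD=ma:
underlying: bef-boni-g
1. 0 -> i / C _ C: inserts after position(s) 3: befibonig
2. e -> o, i -> u / B C0 _: fires at position(s) 8: befibonug
3. b -> p, d -> t, g -> k, v -> f, z -> s / _ #: fires at position(s) 9: befibonuk
4. f -> v, k -> g, p -> b, s -> z, t -> d / V _ V: fires at position(s) 3: bevibonuk
surface: bevibonuk

cell CASE=ib, GRD=vo:
underlying: ps-boni-mok
1. 0 -> i / C _ C: inserts after position(s) 1, 2: pisibonimok
2. e -> o, i -> u / B C0 _: fires at position(s) 8: pisibonumok
3. b -> p, d -> t, g -> k, v -> f, z -> s / _ #: no change
4. f -> v, k -> g, p -> b, s -> z, t -> d / V _ V: fires at position(s) 3: pizibonumok
surface: pizibonumok

cell CASE=ib, GRD=ma:
underlying: ps-boni-g
1. 0 -> i / C _ C: inserts after position(s) 1, 2: pisibonig
2. e -> o, i -> u / B C0 _: fires at position(s) 8: pisibonug
3. b -> p, d -> t, g -> k, v -> f, z -> s / _ #: fires at position(s) 9: pisibonuk
4. f -> v, k -> g, p -> b, s -> z, t -> d / V _ V: fires at position(s) 3: pizibonuk
surface: pizibonuk


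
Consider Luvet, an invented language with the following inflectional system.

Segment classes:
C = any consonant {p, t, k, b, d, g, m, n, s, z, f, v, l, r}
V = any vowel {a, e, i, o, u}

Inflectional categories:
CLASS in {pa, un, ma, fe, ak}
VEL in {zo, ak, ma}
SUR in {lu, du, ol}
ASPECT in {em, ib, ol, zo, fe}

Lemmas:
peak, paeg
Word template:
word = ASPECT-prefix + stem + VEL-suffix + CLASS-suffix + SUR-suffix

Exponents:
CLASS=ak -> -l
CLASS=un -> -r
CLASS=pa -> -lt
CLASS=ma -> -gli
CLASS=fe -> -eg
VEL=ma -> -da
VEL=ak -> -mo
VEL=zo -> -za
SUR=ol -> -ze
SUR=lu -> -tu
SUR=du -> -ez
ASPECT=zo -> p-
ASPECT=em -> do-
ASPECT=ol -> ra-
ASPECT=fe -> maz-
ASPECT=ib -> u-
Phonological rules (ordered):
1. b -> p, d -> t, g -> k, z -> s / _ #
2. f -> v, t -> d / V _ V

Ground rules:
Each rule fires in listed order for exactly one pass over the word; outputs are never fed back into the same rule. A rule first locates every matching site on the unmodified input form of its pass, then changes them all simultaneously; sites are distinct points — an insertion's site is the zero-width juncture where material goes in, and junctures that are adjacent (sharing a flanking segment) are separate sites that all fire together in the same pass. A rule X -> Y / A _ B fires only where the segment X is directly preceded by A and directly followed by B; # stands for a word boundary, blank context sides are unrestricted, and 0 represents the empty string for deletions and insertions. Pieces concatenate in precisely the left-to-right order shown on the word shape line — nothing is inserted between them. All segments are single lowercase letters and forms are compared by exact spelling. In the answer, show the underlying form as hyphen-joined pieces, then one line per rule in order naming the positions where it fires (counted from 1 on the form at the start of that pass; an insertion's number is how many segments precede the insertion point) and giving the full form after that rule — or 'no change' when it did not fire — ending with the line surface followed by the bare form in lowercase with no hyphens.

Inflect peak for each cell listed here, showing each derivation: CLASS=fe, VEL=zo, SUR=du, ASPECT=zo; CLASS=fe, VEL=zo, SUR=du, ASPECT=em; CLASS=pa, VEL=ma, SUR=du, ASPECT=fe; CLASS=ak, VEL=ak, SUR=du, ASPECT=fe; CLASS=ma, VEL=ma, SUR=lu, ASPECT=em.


cell CLASS=fe, VEL=zo, SUR=du, ASPECT=zo:
underlying: p-peak-za-eg-ez
1. b -> p, d -> t, g -> k, z -> s / _ #: fires at position(s) 11: ppeakzaeges
2. f -> v, t -> d / V _ V: no change
surface: ppeakzaeges

cell CLASS=fe, VEL=zo, SUR=du, ASPECT=em:
underlying: do-peak-za-eg-ez
1. b -> p, d -> t, g -> k, z -> s / _ #: fires at position(s) 12: dopeakzaeges
2. f -> v, t -> d / V _ V: no change
surface: dopeakzaeges

cell CLASS=pa, VEL=ma, SUR=du, ASPECT=fe:
underlying: maz-peak-da-lt-ez
1. b -> p, d -> t, g -> k, z -> s / _ #: fires at position(s) 13: mazpeakdaltes
2. f -> v, t -> d / V _ V: no change
surface: mazpeakdaltes

cell CLASS=ak, VEL=ak, SUR=du, ASPECT=fe:
underlying: maz-peak-mo-l-ez
1. b -> p, d -> t, g -> k, z -> s / _ #: fires at position(s) 12: mazpeakmoles
2. f -> v, t -> d / V _ V: no change
surface: mazpeakmoles

cell CLASS=ma, VEL=ma, SUR=lu, ASPECT=em:
underlying: do-peak-da-gli-tu
1. b -> p, d -> t, g -> k, z -> s / _ #: no change
2. f -> v, t -> d / V _ V: fires at position(s) 12: dopeakdaglidu
surface: dopeakdaglidu


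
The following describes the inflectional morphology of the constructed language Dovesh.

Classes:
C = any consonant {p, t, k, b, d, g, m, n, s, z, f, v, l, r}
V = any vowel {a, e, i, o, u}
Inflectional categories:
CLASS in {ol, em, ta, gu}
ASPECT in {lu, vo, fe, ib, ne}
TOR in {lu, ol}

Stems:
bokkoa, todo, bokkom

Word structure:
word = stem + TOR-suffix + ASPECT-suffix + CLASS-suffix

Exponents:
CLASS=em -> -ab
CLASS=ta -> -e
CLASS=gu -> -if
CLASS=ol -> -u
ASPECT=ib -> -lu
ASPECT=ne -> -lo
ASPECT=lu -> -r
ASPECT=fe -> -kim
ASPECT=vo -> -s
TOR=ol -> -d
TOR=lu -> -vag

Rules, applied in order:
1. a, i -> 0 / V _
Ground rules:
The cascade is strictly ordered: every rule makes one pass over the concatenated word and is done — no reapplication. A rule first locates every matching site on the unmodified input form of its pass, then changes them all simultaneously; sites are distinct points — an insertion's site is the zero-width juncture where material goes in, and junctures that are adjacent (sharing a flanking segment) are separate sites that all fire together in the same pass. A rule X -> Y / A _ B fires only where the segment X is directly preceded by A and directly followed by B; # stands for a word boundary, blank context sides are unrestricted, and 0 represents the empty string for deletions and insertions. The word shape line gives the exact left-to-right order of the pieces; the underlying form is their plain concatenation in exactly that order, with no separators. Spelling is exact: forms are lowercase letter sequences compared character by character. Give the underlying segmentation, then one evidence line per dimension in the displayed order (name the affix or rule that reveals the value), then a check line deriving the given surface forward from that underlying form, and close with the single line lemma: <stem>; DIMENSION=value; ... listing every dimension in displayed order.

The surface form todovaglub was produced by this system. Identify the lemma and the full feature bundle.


underlying: todo-vag-lu-ab
CLASS=em - signalled by the affix -ab
ASPECT=ib - signalled by the affix -lu
TOR=lu - signalled by the affix -vag
check: todovagluab -> todovaglub
lemma: todo; CLASS=em; ASPECT=ib; TOR=lu


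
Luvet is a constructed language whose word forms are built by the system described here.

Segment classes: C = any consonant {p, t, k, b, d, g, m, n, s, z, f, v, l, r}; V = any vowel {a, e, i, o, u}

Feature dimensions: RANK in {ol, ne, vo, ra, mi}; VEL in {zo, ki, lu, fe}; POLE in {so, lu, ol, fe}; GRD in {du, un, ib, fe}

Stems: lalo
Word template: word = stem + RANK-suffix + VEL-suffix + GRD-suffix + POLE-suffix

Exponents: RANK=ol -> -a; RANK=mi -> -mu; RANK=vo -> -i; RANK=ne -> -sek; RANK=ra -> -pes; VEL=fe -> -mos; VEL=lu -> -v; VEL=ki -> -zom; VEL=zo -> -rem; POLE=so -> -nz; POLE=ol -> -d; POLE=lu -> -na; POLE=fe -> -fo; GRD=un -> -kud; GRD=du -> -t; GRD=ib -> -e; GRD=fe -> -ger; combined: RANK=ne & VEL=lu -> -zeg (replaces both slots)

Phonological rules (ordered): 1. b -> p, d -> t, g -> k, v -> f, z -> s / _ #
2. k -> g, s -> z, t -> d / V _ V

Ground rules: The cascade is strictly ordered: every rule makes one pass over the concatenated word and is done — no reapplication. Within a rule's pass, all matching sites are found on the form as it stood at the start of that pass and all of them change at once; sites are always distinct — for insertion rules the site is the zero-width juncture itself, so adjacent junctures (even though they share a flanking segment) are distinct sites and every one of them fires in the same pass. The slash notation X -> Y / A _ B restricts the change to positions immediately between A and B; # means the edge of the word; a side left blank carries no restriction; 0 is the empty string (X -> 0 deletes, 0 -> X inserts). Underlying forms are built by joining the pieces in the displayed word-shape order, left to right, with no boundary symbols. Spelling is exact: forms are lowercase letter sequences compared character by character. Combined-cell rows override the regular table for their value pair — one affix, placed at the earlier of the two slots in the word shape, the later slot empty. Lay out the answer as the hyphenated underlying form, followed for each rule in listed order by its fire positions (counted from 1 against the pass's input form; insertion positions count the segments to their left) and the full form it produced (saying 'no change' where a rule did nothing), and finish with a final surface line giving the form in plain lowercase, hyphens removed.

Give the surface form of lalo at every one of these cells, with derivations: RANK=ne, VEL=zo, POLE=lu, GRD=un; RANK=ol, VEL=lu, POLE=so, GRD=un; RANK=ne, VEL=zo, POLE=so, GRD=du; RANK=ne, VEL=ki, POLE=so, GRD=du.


cell RANK=ne, VEL=zo, POLE=lu, GRD=un:
underlying: lalo-sek-rem-kud-na
1. b -> p, d -> t, g -> k, v -> f, z -> s / _ #: no change
2. k -> g, s -> z, t -> d / V _ V: fires at position(s) 5: lalozekremkudna
surface: lalozekremkudna

cell RANK=ol, VEL=lu, POLE=so, GRD=un:
underlying: lalo-a-v-kud-nz
1. b -> p, d -> t, g -> k, v -> f, z -> s / _ #: fires at position(s) 11: laloavkudns
2. k -> g, s -> z, t -> d / V _ V: no change
surface: laloavkudns

cell RANK=ne, VEL=zo, POLE=so, GRD=du:
underlying: lalo-sek-rem-t-nz
1. b -> p, d -> t, g -> k, v -> f, z -> s / _ #: fires at position(s) 13: lalosekremtns
2. k -> g, s -> z, t -> d / V _ V: fires at position(s) 5: lalozekremtns
surface: lalozekremtns

cell RANK=ne, VEL=ki, POLE=so, GRD=du:
underlying: lalo-sek-zom-t-nz
1. b -> p, d -> t, g -> k, v -> f, z -> s / _ #: fires at position(s) 13: lalosekzomtns
2. k -> g, s -> z, t -> d / V _ V: fires at position(s) 5: lalozekzomtns
surface: lalozekzomtns


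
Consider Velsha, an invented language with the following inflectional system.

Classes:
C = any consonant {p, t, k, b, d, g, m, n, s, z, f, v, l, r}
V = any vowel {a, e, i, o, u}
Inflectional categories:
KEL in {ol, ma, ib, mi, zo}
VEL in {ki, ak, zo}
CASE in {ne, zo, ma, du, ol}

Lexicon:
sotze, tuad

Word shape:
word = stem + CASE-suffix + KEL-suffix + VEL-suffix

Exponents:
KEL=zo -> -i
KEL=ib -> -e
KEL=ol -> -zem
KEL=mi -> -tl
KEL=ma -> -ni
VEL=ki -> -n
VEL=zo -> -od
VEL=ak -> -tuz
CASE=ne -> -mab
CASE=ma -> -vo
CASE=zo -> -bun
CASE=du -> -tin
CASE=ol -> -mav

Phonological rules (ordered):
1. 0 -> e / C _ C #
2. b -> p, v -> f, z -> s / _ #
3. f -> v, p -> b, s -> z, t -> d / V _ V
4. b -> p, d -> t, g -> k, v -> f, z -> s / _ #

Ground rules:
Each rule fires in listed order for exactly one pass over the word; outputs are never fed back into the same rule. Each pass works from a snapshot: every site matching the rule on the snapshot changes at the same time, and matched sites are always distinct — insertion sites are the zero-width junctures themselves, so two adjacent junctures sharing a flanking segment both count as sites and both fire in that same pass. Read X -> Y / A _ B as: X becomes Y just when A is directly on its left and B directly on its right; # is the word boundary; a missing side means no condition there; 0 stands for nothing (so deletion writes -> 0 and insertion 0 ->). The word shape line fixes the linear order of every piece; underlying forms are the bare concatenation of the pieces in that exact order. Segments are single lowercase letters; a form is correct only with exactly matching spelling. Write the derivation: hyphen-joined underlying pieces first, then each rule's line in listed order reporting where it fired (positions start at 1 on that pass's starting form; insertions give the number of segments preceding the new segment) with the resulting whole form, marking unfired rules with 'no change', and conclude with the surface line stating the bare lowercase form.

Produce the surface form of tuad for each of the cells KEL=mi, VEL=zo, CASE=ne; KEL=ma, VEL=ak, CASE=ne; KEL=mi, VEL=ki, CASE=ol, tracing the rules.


cell KEL=mi, VEL=zo, CASE=ne:
underlying: tuad-mab-tl-od
1. 0 -> e / C _ C #: no change
2. b -> p, v -> f, z -> s / _ #: no change
3. f -> v, p -> b, s -> z, t -> d / V _ V: no change
4. b -> p, d -> t, g -> k, v -> f, z -> s / _ #: fires at position(s) 11: tuadmabtlot
surface: tuadmabtlot

cell KEL=ma, VEL=ak, CASE=ne:
underlying: tuad-mab-ni-tuz
1. 0 -> e / C _ C #: no change
2. b -> p, v -> f, z -> s / _ #: fires at position(s) 12: tuadmabnitus
3. f -> v, p -> b, s -> z, t -> d / V _ V: fires at position(s) 10: tuadmabnidus
4. b -> p, d -> t, g -> k, v -> f, z -> s / _ #: no change
surface: tuadmabnidus

cell KEL=mi, VEL=ki, CASE=ol:
underlying: tuad-mav-tl-n
1. 0 -> e / C _ C #: inserts after position(s) 9: tuadmavtlen
2. b -> p, v -> f, z -> s / _ #: no change
3. f -> v, p -> b, s -> z, t -> d / V _ V: no change
4. b -> p, d -> t, g -> k, v -> f, z -> s / _ #: no change
surface: tuadmavtlen


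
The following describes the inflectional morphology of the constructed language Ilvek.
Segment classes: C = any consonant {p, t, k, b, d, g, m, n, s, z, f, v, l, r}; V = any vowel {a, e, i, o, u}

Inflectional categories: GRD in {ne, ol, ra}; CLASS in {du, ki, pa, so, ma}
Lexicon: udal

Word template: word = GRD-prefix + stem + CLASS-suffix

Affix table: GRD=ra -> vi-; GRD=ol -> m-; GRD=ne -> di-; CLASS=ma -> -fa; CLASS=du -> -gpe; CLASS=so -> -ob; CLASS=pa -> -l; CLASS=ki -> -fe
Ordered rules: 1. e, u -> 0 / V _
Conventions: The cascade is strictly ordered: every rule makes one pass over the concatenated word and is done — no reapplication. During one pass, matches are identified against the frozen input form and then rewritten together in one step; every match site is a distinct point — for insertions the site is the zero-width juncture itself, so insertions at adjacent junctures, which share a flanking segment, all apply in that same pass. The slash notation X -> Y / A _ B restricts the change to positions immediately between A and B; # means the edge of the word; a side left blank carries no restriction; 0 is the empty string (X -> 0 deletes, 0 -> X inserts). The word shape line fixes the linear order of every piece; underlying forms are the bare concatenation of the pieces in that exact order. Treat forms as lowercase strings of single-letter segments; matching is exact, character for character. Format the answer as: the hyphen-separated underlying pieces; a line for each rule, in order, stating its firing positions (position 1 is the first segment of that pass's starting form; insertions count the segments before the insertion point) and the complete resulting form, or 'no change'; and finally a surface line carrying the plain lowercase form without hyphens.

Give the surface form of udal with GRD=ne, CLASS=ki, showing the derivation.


underlying: di-udal-fe
1. e, u -> 0 / V _: fires at position(s) 3: didalfe
surface: didalfe


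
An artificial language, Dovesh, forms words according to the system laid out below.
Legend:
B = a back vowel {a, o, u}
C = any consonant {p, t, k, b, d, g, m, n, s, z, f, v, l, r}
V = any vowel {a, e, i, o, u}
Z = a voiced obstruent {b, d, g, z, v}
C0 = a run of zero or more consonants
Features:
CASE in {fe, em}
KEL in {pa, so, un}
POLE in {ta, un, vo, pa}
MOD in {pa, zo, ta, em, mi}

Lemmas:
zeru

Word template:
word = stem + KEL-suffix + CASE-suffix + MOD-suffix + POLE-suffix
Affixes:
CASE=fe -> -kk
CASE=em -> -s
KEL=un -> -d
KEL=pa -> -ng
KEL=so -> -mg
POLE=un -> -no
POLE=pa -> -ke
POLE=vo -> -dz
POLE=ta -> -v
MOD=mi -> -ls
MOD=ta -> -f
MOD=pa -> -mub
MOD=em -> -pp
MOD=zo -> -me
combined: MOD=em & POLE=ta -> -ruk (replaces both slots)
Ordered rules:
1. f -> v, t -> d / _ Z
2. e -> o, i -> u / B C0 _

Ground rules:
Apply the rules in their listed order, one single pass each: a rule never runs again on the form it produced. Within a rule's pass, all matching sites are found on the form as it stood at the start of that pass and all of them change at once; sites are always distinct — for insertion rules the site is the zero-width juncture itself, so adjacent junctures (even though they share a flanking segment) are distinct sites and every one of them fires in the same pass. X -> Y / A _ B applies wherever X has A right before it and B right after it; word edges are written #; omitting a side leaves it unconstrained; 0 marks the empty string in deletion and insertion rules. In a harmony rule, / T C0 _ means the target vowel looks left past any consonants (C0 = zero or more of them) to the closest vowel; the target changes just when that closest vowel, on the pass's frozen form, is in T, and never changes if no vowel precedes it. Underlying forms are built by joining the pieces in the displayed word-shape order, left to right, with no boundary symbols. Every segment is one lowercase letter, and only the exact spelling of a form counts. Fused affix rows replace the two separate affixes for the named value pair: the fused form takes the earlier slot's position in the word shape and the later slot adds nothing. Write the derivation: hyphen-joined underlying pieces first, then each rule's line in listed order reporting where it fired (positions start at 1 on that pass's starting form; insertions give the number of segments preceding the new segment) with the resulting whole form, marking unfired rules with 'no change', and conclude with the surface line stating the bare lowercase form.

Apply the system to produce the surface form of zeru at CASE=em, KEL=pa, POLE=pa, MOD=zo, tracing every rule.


underlying: zeru-ng-s-me-ke
1. f -> v, t -> d / _ Z: no change
2. e -> o, i -> u / B C0 _: fires at position(s) 9: zerungsmoke
surface: zerungsmoke
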